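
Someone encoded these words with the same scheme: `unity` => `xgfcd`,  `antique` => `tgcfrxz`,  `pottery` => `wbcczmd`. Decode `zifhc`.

u(20)→x(23) and n(13)→g(6) fit y≡21x+19 (mod 26); the inverse of 21 mod 26 is 5. Each letter's alphabet position (a=0..z=25) is mapped through 21·x+19 mod 26 — an affine cipher.
Undoing it on zifhc: z(25)→5·(25−19)≡4=e; i(8)→5·(8−19)≡23=x; f(5)→5·(5−19)≡8=i; h(7)→5·(7−19)≡18=s; c(2)→5·(2−19)≡19=t (all mod 26).

exist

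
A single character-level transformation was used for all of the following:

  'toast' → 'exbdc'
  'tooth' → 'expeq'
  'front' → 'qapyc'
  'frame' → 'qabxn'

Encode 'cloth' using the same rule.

nupeq

A repeating key of period 3 is used — shifts +11, +9, +1 over and over.
On cloth: c+11=n, l+9=u, o+1=p, t+11=e, h+9=q.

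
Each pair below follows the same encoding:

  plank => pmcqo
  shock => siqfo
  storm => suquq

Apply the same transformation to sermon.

Letter i (0-indexed) is shifted by i+0, so successive shifts are 0, 1, 2, ….
On sermon: s+0=s, e+1=f, r+2=t, m+3=p, o+4=s, n+5=s.

sftpss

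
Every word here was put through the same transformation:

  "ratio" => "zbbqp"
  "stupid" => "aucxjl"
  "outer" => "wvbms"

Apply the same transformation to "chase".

The shifts repeat in a cycle of length 3: positions 0,1,… shift by +8, +1, +8, then the pattern repeats.
On chase: c+8=k, h+1=i, a+8=i, s+8=a, e+1=f.

kiiaf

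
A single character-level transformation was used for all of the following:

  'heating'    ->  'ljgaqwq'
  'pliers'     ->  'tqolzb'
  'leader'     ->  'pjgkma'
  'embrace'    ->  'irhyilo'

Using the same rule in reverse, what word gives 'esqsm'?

ankle

In heating: h→l is +4, e→j is +5, a→g is +6, t→a is +7 — the shift increases by 1 each position. Each letter shifts forward by (position + 4), i.e. 4, 5, 6, … — the shift grows by one for each successive letter.
Reversing it on esqsm: e−4=a, s−5=n, q−6=k, s−7=l, m−8=e.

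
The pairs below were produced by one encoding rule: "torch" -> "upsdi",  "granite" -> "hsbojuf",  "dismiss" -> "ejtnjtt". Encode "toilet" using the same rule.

upjmfu

Compare letters: t→u is +1, o→p is +1, r→s is +1 — a constant shift. Each letter is shifted forward by 1 in the alphabet (a Caesar shift of +1).
Applying it to toilet: t+1=u, o+1=p, i+1=j, l+1=m, e+1=f, t+1=u.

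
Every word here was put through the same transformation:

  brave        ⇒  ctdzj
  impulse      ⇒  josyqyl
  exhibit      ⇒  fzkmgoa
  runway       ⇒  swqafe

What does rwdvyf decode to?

quartz

The shift increases by 1 at each position, starting from +1: 1, 2, 3, ….
Decoding rwdvyf: r−1=q, w−2=u, d−3=a, v−4=r, y−5=t, f−6=z.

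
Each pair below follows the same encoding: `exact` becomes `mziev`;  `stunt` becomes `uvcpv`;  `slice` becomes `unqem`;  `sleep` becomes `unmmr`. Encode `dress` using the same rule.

Two shifts are in play — +8 for a/e/i/o/u, +2 for every other letter.
For dress: d(cons)+2=f, r(cons)+2=t, e(vowel)+8=m, s(cons)+2=u, s(cons)+2=u.

ftmuu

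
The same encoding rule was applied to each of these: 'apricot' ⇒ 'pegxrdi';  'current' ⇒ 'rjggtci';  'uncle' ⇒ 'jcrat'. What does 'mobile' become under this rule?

Compare letters: a→p is +15, p→e is +15, r→g is +15 — a constant shift. It's a constant shift of +15 (ROT15).
Applying it to mobile: m+15=b, o+15=d, b+15=q, i+15=x, l+15=a, e+15=t.

bdqxat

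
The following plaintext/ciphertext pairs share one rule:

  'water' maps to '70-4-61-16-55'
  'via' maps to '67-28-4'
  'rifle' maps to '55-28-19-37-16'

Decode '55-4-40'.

Each letter becomes 3×(its alphabet position, a=1..z=26) + 1.
Undoing it on 55-4-40: 55→(55−1)÷3=18=r, 4→(4−1)÷3=1=a, 40→(40−1)÷3=13=m.

ram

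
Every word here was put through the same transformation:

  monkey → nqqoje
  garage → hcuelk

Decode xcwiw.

The shift increases by 1 at each position, starting from +1: 1, 2, 3, ….
Decoding xcwiw: x−1=w, c−2=a, w−3=t, i−4=e, w−5=r.

water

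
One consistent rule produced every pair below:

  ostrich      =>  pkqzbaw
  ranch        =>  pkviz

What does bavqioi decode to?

The output letters match the input read backwards, each shifted +8: ostrich reversed is hcirtso. The word is reversed, then every letter is shifted forward by 8.
Decoding bavqioi: shift back: b−8=t, a−8=s, v−8=n, q−8=i, i−8=a, o−8=g, i−8=a → tsniaga; then reverse → against.

against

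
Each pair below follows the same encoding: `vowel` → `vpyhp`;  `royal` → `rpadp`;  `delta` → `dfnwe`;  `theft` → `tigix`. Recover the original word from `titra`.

throw

In vowel: v→v is +0, o→p is +1, w→y is +2, e→h is +3 — the shift increases by 1 each position. Letter i (0-indexed) is shifted by i+0, so successive shifts are 0, 1, 2, ….
Decoding titra: t−0=t, i−1=h, t−2=r, r−3=o, a−4=w.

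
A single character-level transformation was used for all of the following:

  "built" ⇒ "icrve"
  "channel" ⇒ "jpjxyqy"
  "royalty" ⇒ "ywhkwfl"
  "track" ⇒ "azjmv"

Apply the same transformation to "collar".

In built: b→i is +7, u→c is +8, i→r is +9, l→v is +10 — the shift increases by 1 each position. Each letter shifts forward by (position + 7), i.e. 7, 8, 9, … — the shift grows by one for each successive letter.
Applying it to collar: c+7=j, o+8=w, l+9=u, l+10=v, a+11=l, r+12=d.

jwuvld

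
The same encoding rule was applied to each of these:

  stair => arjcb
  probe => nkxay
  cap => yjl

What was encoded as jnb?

The output letters match the input read backwards, each shifted +9: stair reversed is riats. Read the word backwards and shift each letter +9.
Decoding jnb: shift back: j−9=a, n−9=e, b−9=s → aes; then reverse → sea.

sea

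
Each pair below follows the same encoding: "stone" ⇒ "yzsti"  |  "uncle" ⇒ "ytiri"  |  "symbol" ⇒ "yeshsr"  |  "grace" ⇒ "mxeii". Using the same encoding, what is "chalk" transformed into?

inerq

The shift depends on letter class: consonant s→y is +6, but vowel o→s is +4. Vowels shift forward by 4 and consonants shift forward by 6.
For chalk: c(cons)+6=i, h(cons)+6=n, a(vowel)+4=e, l(cons)+6=r, k(cons)+6=q.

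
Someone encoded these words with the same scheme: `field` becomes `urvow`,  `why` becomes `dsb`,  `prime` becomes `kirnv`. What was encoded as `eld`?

vow

Each pair mirrors across the alphabet (f↔u, i↔r, e↔v): positions sum to 25. This is the alphabet-reversal cipher (Atbash): a becomes z, b becomes y, etc.
Decoding eld: e↔v, l↔o, d↔w.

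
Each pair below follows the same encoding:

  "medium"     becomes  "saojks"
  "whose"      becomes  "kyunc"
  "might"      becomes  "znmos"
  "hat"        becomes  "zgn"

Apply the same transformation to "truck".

qiaxz

The output letters match the input read backwards, each shifted +6: medium reversed is muidem. Read the word backwards and shift each letter +6.
For truck: reverse → kcurt; then shift: k+6=q, c+6=i, u+6=a, r+6=x, t+6=z.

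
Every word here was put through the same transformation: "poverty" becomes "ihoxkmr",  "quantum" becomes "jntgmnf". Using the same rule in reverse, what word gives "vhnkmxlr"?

courtesy

It's a constant shift of +19 (ROT19).
Undoing it on vhnkmxlr: v−19=c, h−19=o, n−19=u, k−19=r, m−19=t, x−19=e, l−19=s, r−19=y.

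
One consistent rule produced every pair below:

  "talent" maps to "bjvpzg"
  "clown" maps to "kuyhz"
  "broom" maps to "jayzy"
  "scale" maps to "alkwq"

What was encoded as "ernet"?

Letter i (0-indexed) is shifted by i+8, so successive shifts are 8, 9, 10, ….
Undoing it on ernet: e−8=w, r−9=i, n−10=d, e−11=t, t−12=h.

width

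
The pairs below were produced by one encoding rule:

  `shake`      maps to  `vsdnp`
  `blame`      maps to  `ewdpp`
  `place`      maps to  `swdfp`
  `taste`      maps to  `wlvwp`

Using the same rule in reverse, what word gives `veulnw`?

Shifts by position in shake: pos 0: s→v (+3), pos 1: h→s (+11), pos 2: a→d (+3), pos 3: k→n (+3), pos 4: e→p (+11) — repeating every 3. It's a Vigenère-style cipher with numeric key [3,11,3]: position i shifts by key[i mod 3].
Reversing it on veulnw: v−3=s, e−11=t, u−3=r, l−3=i, n−11=c, w−3=t.

strict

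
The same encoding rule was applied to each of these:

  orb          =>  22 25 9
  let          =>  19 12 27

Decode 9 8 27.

bat

o is letter #15 and maps to 22: an offset of 7. Letters become their 1-based position plus 7 (so a→8, b→9, …).
Reversing it on 9 8 27: 9→(9−7)÷1=2=b, 8→(8−7)÷1=1=a, 27→(27−7)÷1=20=t.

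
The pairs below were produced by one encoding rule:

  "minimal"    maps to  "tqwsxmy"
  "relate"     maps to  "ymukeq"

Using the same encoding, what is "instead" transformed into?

In minimal: m→t is +7, i→q is +8, n→w is +9, i→s is +10 — the shift increases by 1 each position. Each letter shifts forward by (position + 7), i.e. 7, 8, 9, … — the shift grows by one for each successive letter.
Applying it to instead: i+7=p, n+8=v, s+9=b, t+10=d, e+11=p, a+12=m, d+13=q.

pvbdpmq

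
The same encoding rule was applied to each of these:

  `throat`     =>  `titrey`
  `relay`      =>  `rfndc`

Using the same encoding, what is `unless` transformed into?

Each letter shifts forward by its position index (0, 1, 2, …) — the shift grows by one for each successive letter.
For unless: u+0=u, n+1=o, l+2=n, e+3=h, s+4=w, s+5=x.

uonhwx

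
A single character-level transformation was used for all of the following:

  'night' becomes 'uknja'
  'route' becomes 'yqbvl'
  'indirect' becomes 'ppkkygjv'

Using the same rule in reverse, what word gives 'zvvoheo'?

Shifts by position in night: pos 0: n→u (+7), pos 1: i→k (+2), pos 2: g→n (+7), pos 3: h→j (+2) — repeating every 2. A repeating key of period 2 is used — shifts +7, +2 over and over.
Decoding zvvoheo: z−7=s, v−2=t, v−7=o, o−2=m, h−7=a, e−2=c, o−7=h.

stomach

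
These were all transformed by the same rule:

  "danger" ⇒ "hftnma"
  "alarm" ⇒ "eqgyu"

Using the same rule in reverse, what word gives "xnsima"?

In danger: d→h is +4, a→f is +5, n→t is +6, g→n is +7 — the shift increases by 1 each position. The shift increases by 1 at each position, starting from +4: 4, 5, 6, ….
Decoding xnsima: x−4=t, n−5=i, s−6=m, i−7=b, m−8=e, a−9=r.

timber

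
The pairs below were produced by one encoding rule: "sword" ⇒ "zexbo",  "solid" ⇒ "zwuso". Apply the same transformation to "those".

apxcp

Letter i (0-indexed) is shifted by i+7, so successive shifts are 7, 8, 9, ….
For those: t+7=a, h+8=p, o+9=x, s+10=c, e+11=p.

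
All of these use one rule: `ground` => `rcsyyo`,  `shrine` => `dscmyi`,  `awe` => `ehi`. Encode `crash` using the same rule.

Two shifts are in play — +4 for a/e/i/o/u, +11 for every other letter.
Applying it to crash: c(cons)+11=n, r(cons)+11=c, a(vowel)+4=e, s(cons)+11=d, h(cons)+11=s.

nceds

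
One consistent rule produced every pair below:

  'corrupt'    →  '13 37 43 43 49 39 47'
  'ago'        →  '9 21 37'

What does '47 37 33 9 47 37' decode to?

tomato

c(#3)→13 and o(#15)→37: differences scale by 2, so n = 2·pos + 7. The formula is n = 2×(alphabet index, a=1) + 7.
Reversing it on 47 37 33 9 47 37: 47→(47−7)÷2=20=t, 37→(37−7)÷2=15=o, 33→(33−7)÷2=13=m, 9→(9−7)÷2=1=a, 47→(47−7)÷2=20=t, 37→(37−7)÷2=15=o.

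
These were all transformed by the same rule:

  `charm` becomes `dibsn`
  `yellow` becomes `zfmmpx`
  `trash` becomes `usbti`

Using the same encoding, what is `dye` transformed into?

Compare letters: c→d is +1, h→i is +1, a→b is +1 — a constant shift. Each letter is shifted forward by 1 in the alphabet (a Caesar shift of +1).
On dye: d+1=e, y+1=z, e+1=f.

ezf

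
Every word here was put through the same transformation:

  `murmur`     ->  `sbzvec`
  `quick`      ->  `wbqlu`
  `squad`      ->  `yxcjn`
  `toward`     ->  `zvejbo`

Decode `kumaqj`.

In murmur: m→s is +6, u→b is +7, r→z is +8, m→v is +9 — the shift increases by 1 each position. The shift increases by 1 at each position, starting from +6: 6, 7, 8, ….
Undoing it on kumaqj: k−6=e, u−7=n, m−8=e, a−9=r, q−10=g, j−11=y.

energy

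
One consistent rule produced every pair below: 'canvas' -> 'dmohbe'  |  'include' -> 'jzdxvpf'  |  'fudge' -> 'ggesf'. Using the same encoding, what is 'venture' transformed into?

Shifts by position in canvas: pos 0: c→d (+1), pos 1: a→m (+12), pos 2: n→o (+1), pos 3: v→h (+12) — repeating every 2. It's a Vigenère-style cipher with numeric key [1,12]: position i shifts by key[i mod 2].
For venture: v+1=w, e+12=q, n+1=o, t+12=f, u+1=v, r+12=d, e+1=f.

wqofvdf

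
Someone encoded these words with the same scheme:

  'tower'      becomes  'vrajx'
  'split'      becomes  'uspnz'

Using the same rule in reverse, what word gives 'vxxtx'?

tutor

In tower: t→v is +2, o→r is +3, w→a is +4, e→j is +5 — the shift increases by 1 each position. Each letter shifts forward by (position + 2), i.e. 2, 3, 4, … — the shift grows by one for each successive letter.
Undoing it on vxxtx: v−2=t, x−3=u, x−4=t, t−5=o, x−6=r.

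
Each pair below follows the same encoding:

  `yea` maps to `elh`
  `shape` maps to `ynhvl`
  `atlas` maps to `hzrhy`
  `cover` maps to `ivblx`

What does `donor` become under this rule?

Vowels shift forward by 7 and consonants shift forward by 6.
For donor: d(cons)+6=j, o(vowel)+7=v, n(cons)+6=t, o(vowel)+7=v, r(cons)+6=x.

jvtvx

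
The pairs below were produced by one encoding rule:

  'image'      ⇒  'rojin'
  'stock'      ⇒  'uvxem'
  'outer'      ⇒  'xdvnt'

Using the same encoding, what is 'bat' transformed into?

Vowels shift forward by 9 and consonants shift forward by 2.
Applying it to bat: b(cons)+2=d, a(vowel)+9=j, t(cons)+2=v.

djv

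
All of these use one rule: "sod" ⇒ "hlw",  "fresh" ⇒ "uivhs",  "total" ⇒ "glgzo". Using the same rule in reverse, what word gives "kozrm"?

Each pair mirrors across the alphabet (s↔h, o↔l, d↔w): positions sum to 25. This is the alphabet-reversal cipher (Atbash): a becomes z, b becomes y, etc.
Decoding kozrm: k↔p, o↔l, z↔a, r↔i, m↔n.

plain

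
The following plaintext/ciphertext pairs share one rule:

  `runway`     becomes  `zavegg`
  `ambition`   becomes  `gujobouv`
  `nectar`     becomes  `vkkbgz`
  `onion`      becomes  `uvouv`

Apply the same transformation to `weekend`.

ekkskvl

The shift depends on letter class: consonant r→z is +8, but vowel u→a is +6. The rule splits by letter class: vowels +6, consonants +8.
Applying it to weekend: w(cons)+8=e, e(vowel)+6=k, e(vowel)+6=k, k(cons)+8=s, e(vowel)+6=k, n(cons)+8=v, d(cons)+8=l.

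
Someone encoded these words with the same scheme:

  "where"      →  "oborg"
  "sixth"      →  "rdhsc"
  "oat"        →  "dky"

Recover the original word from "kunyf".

Two steps: reverse the string, then apply a Caesar shift of +10.
Reversing it on kunyf: shift back: k−10=a, u−10=k, n−10=d, y−10=o, f−10=v → akdov; then reverse → vodka.

vodka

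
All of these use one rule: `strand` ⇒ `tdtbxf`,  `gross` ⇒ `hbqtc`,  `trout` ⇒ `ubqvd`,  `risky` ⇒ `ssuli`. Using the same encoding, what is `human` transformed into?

ieobx

Shifts by position in strand: pos 0: s→t (+1), pos 1: t→d (+10), pos 2: r→t (+2), pos 3: a→b (+1), pos 4: n→x (+10), pos 5: d→f (+2) — repeating every 3. It's a Vigenère-style cipher with numeric key [1,10,2]: position i shifts by key[i mod 3].
On human: h+1=i, u+10=e, m+2=o, a+1=b, n+10=x.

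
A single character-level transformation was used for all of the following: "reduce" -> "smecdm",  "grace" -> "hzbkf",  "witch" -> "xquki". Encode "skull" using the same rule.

Shifts by position in reduce: pos 0: r→s (+1), pos 1: e→m (+8), pos 2: d→e (+1), pos 3: u→c (+8) — repeating every 2. It's a Vigenère-style cipher with numeric key [1,8]: position i shifts by key[i mod 2].
Applying it to skull: s+1=t, k+8=s, u+1=v, l+8=t, l+1=m.

tsvtm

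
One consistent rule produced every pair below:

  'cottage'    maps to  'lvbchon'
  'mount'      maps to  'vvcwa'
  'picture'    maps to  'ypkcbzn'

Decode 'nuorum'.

Shifts by position in cottage: pos 0: c→l (+9), pos 1: o→v (+7), pos 2: t→b (+8), pos 3: t→c (+9), pos 4: a→h (+7), pos 5: g→o (+8) — repeating every 3. A repeating key of period 3 is used — shifts +9, +7, +8 over and over.
Reversing it on nuorum: n−9=e, u−7=n, o−8=g, r−9=i, u−7=n, m−8=e.

engine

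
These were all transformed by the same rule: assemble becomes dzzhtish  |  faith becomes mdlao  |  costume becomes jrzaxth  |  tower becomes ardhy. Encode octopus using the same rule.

The shift depends on letter class: consonant s→z is +7, but vowel a→d is +3. The rule splits by letter class: vowels +3, consonants +7.
For octopus: o(vowel)+3=r, c(cons)+7=j, t(cons)+7=a, o(vowel)+3=r, p(cons)+7=w, u(vowel)+3=x, s(cons)+7=z.

rjarwxz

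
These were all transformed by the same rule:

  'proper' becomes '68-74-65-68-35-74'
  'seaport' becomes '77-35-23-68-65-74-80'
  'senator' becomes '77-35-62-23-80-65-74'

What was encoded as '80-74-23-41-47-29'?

tragic

Each letter becomes 3×(its alphabet position, a=1..z=26) + 20.
Decoding 80-74-23-41-47-29: 80→(80−20)÷3=20=t, 74→(74−20)÷3=18=r, 23→(23−20)÷3=1=a, 41→(41−20)÷3=7=g, 47→(47−20)÷3=9=i, 29→(29−20)÷3=3=c.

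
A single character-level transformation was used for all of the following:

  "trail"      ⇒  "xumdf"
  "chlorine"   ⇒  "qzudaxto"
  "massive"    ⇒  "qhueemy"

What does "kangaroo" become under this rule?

aadmszmw

The output letters match the input read backwards, each shifted +12: trail reversed is liart. The word is reversed, then every letter is shifted forward by 12.
On kangaroo: reverse → ooragnak; then shift: o+12=a, o+12=a, r+12=d, a+12=m, g+12=s, n+12=z, a+12=m, k+12=w.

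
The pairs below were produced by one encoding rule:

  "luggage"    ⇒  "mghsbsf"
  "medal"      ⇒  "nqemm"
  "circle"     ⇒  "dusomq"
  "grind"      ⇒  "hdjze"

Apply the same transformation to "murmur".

Shifts by position in luggage: pos 0: l→m (+1), pos 1: u→g (+12), pos 2: g→h (+1), pos 3: g→s (+12) — repeating every 2. A repeating key of period 2 is used — shifts +1, +12 over and over.
For murmur: m+1=n, u+12=g, r+1=s, m+12=y, u+1=v, r+12=d.

ngsyvd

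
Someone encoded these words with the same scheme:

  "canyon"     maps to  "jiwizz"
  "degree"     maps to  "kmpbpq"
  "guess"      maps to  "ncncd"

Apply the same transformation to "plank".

In canyon: c→j is +7, a→i is +8, n→w is +9, y→i is +10 — the shift increases by 1 each position. The shift increases by 1 at each position, starting from +7: 7, 8, 9, ….
On plank: p+7=w, l+8=t, a+9=j, n+10=x, k+11=v.

wtjxv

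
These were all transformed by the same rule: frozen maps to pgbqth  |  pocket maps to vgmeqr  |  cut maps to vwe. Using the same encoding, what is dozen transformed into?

The output letters match the input read backwards, each shifted +2: frozen reversed is nezorf. Read the word backwards and shift each letter +2.
Applying it to dozen: reverse → nezod; then shift: n+2=p, e+2=g, z+2=b, o+2=q, d+2=f.

pgbqf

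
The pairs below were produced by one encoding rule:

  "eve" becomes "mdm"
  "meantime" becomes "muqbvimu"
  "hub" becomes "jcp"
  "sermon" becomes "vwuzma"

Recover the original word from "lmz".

red

The output letters match the input read backwards, each shifted +8: eve reversed is eve. Two steps: reverse the string, then apply a Caesar shift of +8.
Decoding lmz: shift back: l−8=d, m−8=e, z−8=r → der; then reverse → red.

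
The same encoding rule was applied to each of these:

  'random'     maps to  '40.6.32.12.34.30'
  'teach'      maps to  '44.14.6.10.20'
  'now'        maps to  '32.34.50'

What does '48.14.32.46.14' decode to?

venue

r(#18)→40 and a(#1)→6: differences scale by 2, so n = 2·pos + 4. With a=1..z=26, the number is 2·pos + 4.
Undoing it on 48.14.32.46.14: 48→(48−4)÷2=22=v, 14→(14−4)÷2=5=e, 32→(32−4)÷2=14=n, 46→(46−4)÷2=21=u, 14→(14−4)÷2=5=e.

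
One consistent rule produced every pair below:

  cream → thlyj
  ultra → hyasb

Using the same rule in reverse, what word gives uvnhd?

wagon

Read the word backwards and shift each letter +7.
Undoing it on uvnhd: shift back: u−7=n, v−7=o, n−7=g, h−7=a, d−7=w → nogaw; then reverse → wagon.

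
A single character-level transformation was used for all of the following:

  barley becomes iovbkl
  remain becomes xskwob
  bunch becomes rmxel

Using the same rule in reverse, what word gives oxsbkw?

Two steps: reverse the string, then apply a Caesar shift of +10.
Reversing it on oxsbkw: shift back: o−10=e, x−10=n, s−10=i, b−10=r, k−10=a, w−10=m → eniram; then reverse → marine.

marine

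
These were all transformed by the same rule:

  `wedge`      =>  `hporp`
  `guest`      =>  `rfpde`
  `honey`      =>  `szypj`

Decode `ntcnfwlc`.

Compare letters: w→h is +11, e→p is +11, d→o is +11 — a constant shift. It's a constant shift of +11 (ROT11).
Reversing it on ntcnfwlc: n−11=c, t−11=i, c−11=r, n−11=c, f−11=u, w−11=l, l−11=a, c−11=r.

circular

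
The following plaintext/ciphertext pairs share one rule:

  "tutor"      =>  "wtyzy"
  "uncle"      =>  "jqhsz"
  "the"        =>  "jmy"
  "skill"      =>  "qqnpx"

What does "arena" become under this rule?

The output letters match the input read backwards, each shifted +5: tutor reversed is rotut. The word is reversed, then every letter is shifted forward by 5.
For arena: reverse → anera; then shift: a+5=f, n+5=s, e+5=j, r+5=w, a+5=f.

fsjwf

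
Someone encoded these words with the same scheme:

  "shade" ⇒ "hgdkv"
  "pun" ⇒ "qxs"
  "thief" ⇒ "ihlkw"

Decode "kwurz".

worth

The output letters match the input read backwards, each shifted +3: shade reversed is edahs. Two steps: reverse the string, then apply a Caesar shift of +3.
Reversing it on kwurz: shift back: k−3=h, w−3=t, u−3=r, r−3=o, z−3=w → htrow; then reverse → worth.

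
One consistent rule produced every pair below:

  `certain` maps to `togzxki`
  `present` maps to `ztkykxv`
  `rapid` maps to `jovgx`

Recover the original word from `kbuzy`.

The output letters match the input read backwards, each shifted +6: certain reversed is niatrec. The word is reversed, then every letter is shifted forward by 6.
Undoing it on kbuzy: shift back: k−6=e, b−6=v, u−6=o, z−6=t, y−6=s → evots; then reverse → stove.

stove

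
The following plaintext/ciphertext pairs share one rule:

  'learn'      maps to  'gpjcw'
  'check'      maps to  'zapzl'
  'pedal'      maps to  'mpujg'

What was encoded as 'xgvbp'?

Each letter's alphabet position (a=0..z=25) is mapped through 21·x+9 mod 26 — an affine cipher.
Decoding xgvbp: x(23)→5·(23−9)≡18=s; g(6)→5·(6−9)≡11=l; v(21)→5·(21−9)≡8=i; b(1)→5·(1−9)≡12=m; p(15)→5·(15−9)≡4=e (all mod 26).

slime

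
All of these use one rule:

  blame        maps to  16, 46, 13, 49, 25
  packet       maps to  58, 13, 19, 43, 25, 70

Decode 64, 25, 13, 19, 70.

b(#2)→16 and l(#12)→46: differences scale by 3, so n = 3·pos + 10. The formula is n = 3×(alphabet index, a=1) + 10.
Reversing it on 64, 25, 13, 19, 70: 64→(64−10)÷3=18=r, 25→(25−10)÷3=5=e, 13→(13−10)÷3=1=a, 19→(19−10)÷3=3=c, 70→(70−10)÷3=20=t.

react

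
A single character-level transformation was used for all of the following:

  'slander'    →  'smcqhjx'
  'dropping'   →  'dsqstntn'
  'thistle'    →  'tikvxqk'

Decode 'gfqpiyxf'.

geometry

In slander: s→s is +0, l→m is +1, a→c is +2, n→q is +3 — the shift increases by 1 each position. Each letter shifts forward by its position index (0, 1, 2, …) — the shift grows by one for each successive letter.
Undoing it on gfqpiyxf: g−0=g, f−1=e, q−2=o, p−3=m, i−4=e, y−5=t, x−6=r, f−7=y.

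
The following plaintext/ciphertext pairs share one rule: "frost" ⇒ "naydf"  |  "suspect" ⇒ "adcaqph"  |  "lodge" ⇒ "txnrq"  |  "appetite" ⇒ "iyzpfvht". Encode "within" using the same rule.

In frost: f→n is +8, r→a is +9, o→y is +10, s→d is +11 — the shift increases by 1 each position. The shift increases by 1 at each position, starting from +8: 8, 9, 10, ….
Applying it to within: w+8=e, i+9=r, t+10=d, h+11=s, i+12=u, n+13=a.

erdsua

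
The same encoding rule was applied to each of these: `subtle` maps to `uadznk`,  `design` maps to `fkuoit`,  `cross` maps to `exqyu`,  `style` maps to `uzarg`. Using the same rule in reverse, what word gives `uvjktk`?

A repeating key of period 2 is used — shifts +2, +6 over and over.
Decoding uvjktk: u−2=s, v−6=p, j−2=h, k−6=e, t−2=r, k−6=e.

sphere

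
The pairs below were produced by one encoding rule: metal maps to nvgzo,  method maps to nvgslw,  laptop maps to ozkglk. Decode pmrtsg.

Each pair mirrors across the alphabet (m↔n, e↔v, t↔g): positions sum to 25. Each letter is replaced by its mirror in the alphabet: a↔z, b↔y, c↔x, and so on (the Atbash cipher).
Reversing it on pmrtsg: p↔k, m↔n, r↔i, t↔g, s↔h, g↔t.

knight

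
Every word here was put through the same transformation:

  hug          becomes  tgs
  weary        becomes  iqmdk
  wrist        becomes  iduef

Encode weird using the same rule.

iqudp

It's a constant shift of +12 (ROT12).
For weird: w+12=i, e+12=q, i+12=u, r+12=d, d+12=p.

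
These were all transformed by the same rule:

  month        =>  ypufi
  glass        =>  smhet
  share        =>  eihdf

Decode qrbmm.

equal

The shifts repeat in a cycle of length 3: positions 0,1,… shift by +12, +1, +7, then the pattern repeats.
Reversing it on qrbmm: q−12=e, r−1=q, b−7=u, m−12=a, m−1=l.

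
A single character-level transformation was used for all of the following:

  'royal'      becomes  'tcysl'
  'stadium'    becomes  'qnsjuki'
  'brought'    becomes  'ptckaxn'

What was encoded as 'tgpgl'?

rebel

r(17)→t(19) and o(14)→c(2) fit y≡23x+18 (mod 26); the inverse of 23 mod 26 is 17. Each letter's alphabet position (a=0..z=25) is mapped through 23·x+18 mod 26 — an affine cipher.
Decoding tgpgl: t(19)→17·(19−18)≡17=r; g(6)→17·(6−18)≡4=e; p(15)→17·(15−18)≡1=b; g(6)→17·(6−18)≡4=e; l(11)→17·(11−18)≡11=l (all mod 26).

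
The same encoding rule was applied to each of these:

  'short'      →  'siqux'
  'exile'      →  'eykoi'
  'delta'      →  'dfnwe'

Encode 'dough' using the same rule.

In short: s→s is +0, h→i is +1, o→q is +2, r→u is +3 — the shift increases by 1 each position. The shift increases by 1 at each position, starting from +0: 0, 1, 2, ….
On dough: d+0=d, o+1=p, u+2=w, g+3=j, h+4=l.

dpwjl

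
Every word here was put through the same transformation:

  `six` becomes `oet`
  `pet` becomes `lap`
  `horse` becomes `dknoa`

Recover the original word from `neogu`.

Compare letters: s→o is +22, i→e is +22, x→t is +22 — a constant shift. It's a constant shift of +22 (ROT22).
Reversing it on neogu: n−22=r, e−22=i, o−22=s, g−22=k, u−22=y.

risky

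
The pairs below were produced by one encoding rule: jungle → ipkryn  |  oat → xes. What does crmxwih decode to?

destiny

The output letters match the input read backwards, each shifted +4: jungle reversed is elgnuj. Read the word backwards and shift each letter +4.
Undoing it on crmxwih: shift back: c−4=y, r−4=n, m−4=i, x−4=t, w−4=s, i−4=e, h−4=d → ynitsed; then reverse → destiny.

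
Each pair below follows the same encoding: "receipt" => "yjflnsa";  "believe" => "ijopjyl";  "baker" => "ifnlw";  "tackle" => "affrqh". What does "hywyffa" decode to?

attract

Shifts by position in receipt: pos 0: r→y (+7), pos 1: e→j (+5), pos 2: c→f (+3), pos 3: e→l (+7), pos 4: i→n (+5), pos 5: p→s (+3) — repeating every 3. The shifts repeat in a cycle of length 3: positions 0,1,… shift by +7, +5, +3, then the pattern repeats.
Undoing it on hywyffa: h−7=a, y−5=t, w−3=t, y−7=r, f−5=a, f−3=c, a−7=t.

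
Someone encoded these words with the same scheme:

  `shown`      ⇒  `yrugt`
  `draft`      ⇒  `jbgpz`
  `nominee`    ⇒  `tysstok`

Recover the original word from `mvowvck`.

Shifts by position in shown: pos 0: s→y (+6), pos 1: h→r (+10), pos 2: o→u (+6), pos 3: w→g (+10) — repeating every 2. A repeating key of period 2 is used — shifts +6, +10 over and over.
Undoing it on mvowvck: m−6=g, v−10=l, o−6=i, w−10=m, v−6=p, c−10=s, k−6=e.

glimpse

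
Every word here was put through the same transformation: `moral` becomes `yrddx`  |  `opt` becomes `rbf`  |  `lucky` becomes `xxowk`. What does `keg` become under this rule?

whs

The rule splits by letter class: vowels +3, consonants +12.
Applying it to keg: k(cons)+12=w, e(vowel)+3=h, g(cons)+12=s.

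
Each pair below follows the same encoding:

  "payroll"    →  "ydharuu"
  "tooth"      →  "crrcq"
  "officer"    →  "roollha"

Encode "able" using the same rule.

The shift depends on letter class: consonant p→y is +9, but vowel a→d is +3. Two shifts are in play — +3 for a/e/i/o/u, +9 for every other letter.
For able: a(vowel)+3=d, b(cons)+9=k, l(cons)+9=u, e(vowel)+3=h.

dkuh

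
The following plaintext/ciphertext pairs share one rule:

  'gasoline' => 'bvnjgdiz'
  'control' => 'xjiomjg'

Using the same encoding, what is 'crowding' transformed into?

Compare letters: g→b is +21, a→v is +21, s→n is +21 — a constant shift. Each letter is shifted forward by 21 in the alphabet (a Caesar shift of +21).
On crowding: c+21=x, r+21=m, o+21=j, w+21=r, d+21=y, i+21=d, n+21=i, g+21=b.

xmjrydib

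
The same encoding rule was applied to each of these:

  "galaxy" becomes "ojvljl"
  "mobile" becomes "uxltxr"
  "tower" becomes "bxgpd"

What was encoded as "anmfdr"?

secure

In galaxy: g→o is +8, a→j is +9, l→v is +10, a→l is +11 — the shift increases by 1 each position. Each letter shifts forward by (position + 8), i.e. 8, 9, 10, … — the shift grows by one for each successive letter.
Decoding anmfdr: a−8=s, n−9=e, m−10=c, f−11=u, d−12=r, r−13=e.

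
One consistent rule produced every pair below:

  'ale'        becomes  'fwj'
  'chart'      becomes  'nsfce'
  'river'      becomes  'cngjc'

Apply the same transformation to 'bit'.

The shift depends on letter class: consonant l→w is +11, but vowel a→f is +5. Two shifts are in play — +5 for a/e/i/o/u, +11 for every other letter.
Applying it to bit: b(cons)+11=m, i(vowel)+5=n, t(cons)+11=e.

mne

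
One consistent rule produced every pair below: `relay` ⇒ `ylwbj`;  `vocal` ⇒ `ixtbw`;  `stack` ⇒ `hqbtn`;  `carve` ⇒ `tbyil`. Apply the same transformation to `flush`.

uwzhm

r(17)→y(24) and e(4)→l(11) fit y≡9x+1 (mod 26); the inverse of 9 mod 26 is 3. Each letter's alphabet position (a=0..z=25) is mapped through 9·x+1 mod 26 — an affine cipher.
For flush: f(5)→9·5+1≡20=u; l(11)→9·11+1≡22=w; u(20)→9·20+1≡25=z; s(18)→9·18+1≡7=h; h(7)→9·7+1≡12=m (all mod 26).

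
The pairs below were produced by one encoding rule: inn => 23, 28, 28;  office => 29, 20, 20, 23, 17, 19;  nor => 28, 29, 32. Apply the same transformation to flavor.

i is letter #9 and maps to 23: an offset of 14. The number is (letter's place in the alphabet, a=1) + 14.
For flavor: f=6→20, l=12→26, a=1→15, v=22→36, o=15→29, r=18→32.

20, 26, 15, 36, 29, 32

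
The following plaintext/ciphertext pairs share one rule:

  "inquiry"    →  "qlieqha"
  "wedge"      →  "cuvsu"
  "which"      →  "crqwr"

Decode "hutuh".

refer

Treating letters as 0–25, the rule is x ↦ 25x + 24 (mod 26).
Decoding hutuh: h(7)→25·(7−24)≡17=r; u(20)→25·(20−24)≡4=e; t(19)→25·(19−24)≡5=f; u(20)→25·(20−24)≡4=e; h(7)→25·(7−24)≡17=r (all mod 26).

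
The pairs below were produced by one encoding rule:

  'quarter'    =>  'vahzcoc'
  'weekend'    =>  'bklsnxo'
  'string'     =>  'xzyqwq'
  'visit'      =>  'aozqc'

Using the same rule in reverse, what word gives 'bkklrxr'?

wedding

In quarter: q→v is +5, u→a is +6, a→h is +7, r→z is +8 — the shift increases by 1 each position. Each letter shifts forward by (position + 5), i.e. 5, 6, 7, … — the shift grows by one for each successive letter.
Decoding bkklrxr: b−5=w, k−6=e, k−7=d, l−8=d, r−9=i, x−10=n, r−11=g.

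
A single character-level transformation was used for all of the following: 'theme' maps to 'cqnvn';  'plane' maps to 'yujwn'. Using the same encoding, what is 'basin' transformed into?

This is a Caesar cipher with shift 9.
On basin: b+9=k, a+9=j, s+9=b, i+9=r, n+9=w.

kjbrw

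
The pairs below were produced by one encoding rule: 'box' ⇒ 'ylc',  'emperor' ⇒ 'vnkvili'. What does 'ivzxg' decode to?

Each pair mirrors across the alphabet (b↔y, o↔l, x↔c): positions sum to 25. Each letter is replaced by its mirror in the alphabet: a↔z, b↔y, c↔x, and so on (the Atbash cipher).
Decoding ivzxg: i↔r, v↔e, z↔a, x↔c, g↔t.

react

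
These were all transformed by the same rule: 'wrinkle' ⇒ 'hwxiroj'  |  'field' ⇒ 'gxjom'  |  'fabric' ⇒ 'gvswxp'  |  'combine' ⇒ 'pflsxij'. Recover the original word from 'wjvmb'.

ready

w(22)→h(7) and r(17)→w(22) fit y≡23x+21 (mod 26); the inverse of 23 mod 26 is 17. This is an affine cipher: with a=0,…,z=25, each position x becomes (23x+21) mod 26.
Reversing it on wjvmb: w(22)→17·(22−21)≡17=r; j(9)→17·(9−21)≡4=e; v(21)→17·(21−21)≡0=a; m(12)→17·(12−21)≡3=d; b(1)→17·(1−21)≡24=y (all mod 26).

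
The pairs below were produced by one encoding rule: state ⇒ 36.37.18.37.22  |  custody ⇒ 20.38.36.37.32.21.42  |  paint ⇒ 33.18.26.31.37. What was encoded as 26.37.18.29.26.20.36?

italics

s is letter #19 and maps to 36: an offset of 17. Each letter is replaced by its alphabet position (a=1..z=26) + 17.
Reversing it on 26.37.18.29.26.20.36: 26→(26−17)÷1=9=i, 37→(37−17)÷1=20=t, 18→(18−17)÷1=1=a, 29→(29−17)÷1=12=l, 26→(26−17)÷1=9=i, 20→(20−17)÷1=3=c, 36→(36−17)÷1=19=s.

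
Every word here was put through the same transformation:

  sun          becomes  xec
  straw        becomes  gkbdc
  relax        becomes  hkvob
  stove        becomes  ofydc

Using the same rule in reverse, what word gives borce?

The output letters match the input read backwards, each shifted +10: sun reversed is nus. Two steps: reverse the string, then apply a Caesar shift of +10.
Decoding borce: shift back: b−10=r, o−10=e, r−10=h, c−10=s, e−10=u → rehsu; then reverse → usher.

usher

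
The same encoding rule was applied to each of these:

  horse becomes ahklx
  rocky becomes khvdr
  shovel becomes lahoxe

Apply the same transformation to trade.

mktwx

It's a constant shift of +19 (ROT19).
On trade: t+19=m, r+19=k, a+19=t, d+19=w, e+19=x.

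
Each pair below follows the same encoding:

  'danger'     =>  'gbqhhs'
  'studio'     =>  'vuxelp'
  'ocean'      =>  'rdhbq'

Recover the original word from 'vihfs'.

sheep

Shifts by position in danger: pos 0: d→g (+3), pos 1: a→b (+1), pos 2: n→q (+3), pos 3: g→h (+1) — repeating every 2. A repeating key of period 2 is used — shifts +3, +1 over and over.
Undoing it on vihfs: v−3=s, i−1=h, h−3=e, f−1=e, s−3=p.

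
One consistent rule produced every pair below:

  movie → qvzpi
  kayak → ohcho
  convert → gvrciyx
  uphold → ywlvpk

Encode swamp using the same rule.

Shifts by position in movie: pos 0: m→q (+4), pos 1: o→v (+7), pos 2: v→z (+4), pos 3: i→p (+7) — repeating every 2. The shifts repeat in a cycle of length 2: positions 0,1,… shift by +4, +7, then the pattern repeats.
For swamp: s+4=w, w+7=d, a+4=e, m+7=t, p+4=t.

wdett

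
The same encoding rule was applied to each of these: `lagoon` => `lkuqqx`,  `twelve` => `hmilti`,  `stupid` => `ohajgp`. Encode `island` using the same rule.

This is an affine cipher: with a=0,…,z=25, each position x becomes (19x+10) mod 26.
Applying it to island: i(8)→19·8+10≡6=g; s(18)→19·18+10≡14=o; l(11)→19·11+10≡11=l; a(0)→19·0+10≡10=k; n(13)→19·13+10≡23=x; d(3)→19·3+10≡15=p (all mod 26).

golkxp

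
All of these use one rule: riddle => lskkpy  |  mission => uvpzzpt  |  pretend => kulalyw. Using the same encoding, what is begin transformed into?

The output letters match the input read backwards, each shifted +7: riddle reversed is elddir. The word is reversed, then every letter is shifted forward by 7.
Applying it to begin: reverse → nigeb; then shift: n+7=u, i+7=p, g+7=n, e+7=l, b+7=i.

upnli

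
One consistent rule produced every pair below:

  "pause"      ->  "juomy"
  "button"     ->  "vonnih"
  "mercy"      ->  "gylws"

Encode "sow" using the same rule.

Compare letters: p→j is +20, a→u is +20, u→o is +20 — a constant shift. Each letter is shifted forward by 20 in the alphabet (a Caesar shift of +20).
On sow: s+20=m, o+20=i, w+20=q.

miq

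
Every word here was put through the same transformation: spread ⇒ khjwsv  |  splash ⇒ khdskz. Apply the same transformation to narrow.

Compare letters: s→k is +18, p→h is +18, r→j is +18 — a constant shift. Every letter moves 18 places later in the alphabet, wrapping around z→a.
For narrow: n+18=f, a+18=s, r+18=j, r+18=j, o+18=g, w+18=o.

fsjjgo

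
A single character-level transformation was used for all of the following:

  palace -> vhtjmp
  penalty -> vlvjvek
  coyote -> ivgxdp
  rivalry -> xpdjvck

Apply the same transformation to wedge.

cllpo

In palace: p→v is +6, a→h is +7, l→t is +8, a→j is +9 — the shift increases by 1 each position. Each letter shifts forward by (position + 6), i.e. 6, 7, 8, … — the shift grows by one for each successive letter.
For wedge: w+6=c, e+7=l, d+8=l, g+9=p, e+10=o.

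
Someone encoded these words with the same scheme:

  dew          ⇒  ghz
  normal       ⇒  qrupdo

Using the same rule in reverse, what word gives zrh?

woe

Compare letters: d→g is +3, e→h is +3, w→z is +3 — a constant shift. This is a Caesar cipher with shift 3.
Undoing it on zrh: z−3=w, r−3=o, h−3=e.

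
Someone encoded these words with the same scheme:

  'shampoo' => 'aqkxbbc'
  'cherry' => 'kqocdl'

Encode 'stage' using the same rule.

ackrq

In shampoo: s→a is +8, h→q is +9, a→k is +10, m→x is +11 — the shift increases by 1 each position. Each letter shifts forward by (position + 8), i.e. 8, 9, 10, … — the shift grows by one for each successive letter.
For stage: s+8=a, t+9=c, a+10=k, g+11=r, e+12=q.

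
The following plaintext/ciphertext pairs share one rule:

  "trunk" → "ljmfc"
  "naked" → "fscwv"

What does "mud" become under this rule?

emv

Every letter moves 18 places later in the alphabet, wrapping around z→a.
Applying it to mud: m+18=e, u+18=m, d+18=v.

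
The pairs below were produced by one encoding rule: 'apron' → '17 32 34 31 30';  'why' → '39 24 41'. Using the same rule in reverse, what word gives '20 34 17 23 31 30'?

dragon

a is letter #1 and maps to 17: an offset of 16. Letters become their 1-based position plus 16 (so a→17, b→18, …).
Undoing it on 20 34 17 23 31 30: 20→(20−16)÷1=4=d, 34→(34−16)÷1=18=r, 17→(17−16)÷1=1=a, 23→(23−16)÷1=7=g, 31→(31−16)÷1=15=o, 30→(30−16)÷1=14=n.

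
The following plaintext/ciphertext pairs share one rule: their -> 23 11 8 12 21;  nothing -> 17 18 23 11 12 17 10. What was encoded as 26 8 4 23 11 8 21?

weather

t is letter #20 and maps to 23: an offset of 3. The number is (letter's place in the alphabet, a=1) + 3.
Decoding 26 8 4 23 11 8 21: 26→(26−3)÷1=23=w, 8→(8−3)÷1=5=e, 4→(4−3)÷1=1=a, 23→(23−3)÷1=20=t, 11→(11−3)÷1=8=h, 8→(8−3)÷1=5=e, 21→(21−3)÷1=18=r.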